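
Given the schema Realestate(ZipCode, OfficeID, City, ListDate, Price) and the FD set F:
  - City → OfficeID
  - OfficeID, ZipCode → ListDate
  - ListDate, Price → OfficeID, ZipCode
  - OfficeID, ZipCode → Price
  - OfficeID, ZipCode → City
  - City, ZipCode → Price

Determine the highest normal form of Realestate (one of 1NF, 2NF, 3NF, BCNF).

3NF

Candidate keys: {City, ZipCode}, {ListDate, Price}, {OfficeID, ZipCode}. Prime attributes: {City, ListDate, OfficeID, Price, ZipCode}.
City → OfficeID breaks BCNF: {City}⁺ = {City, OfficeID}, so {City} is not a superkey.
Its right-hand attributes {OfficeID} are all prime, as are those of every other non-superkey FD — the relation is in 3NF.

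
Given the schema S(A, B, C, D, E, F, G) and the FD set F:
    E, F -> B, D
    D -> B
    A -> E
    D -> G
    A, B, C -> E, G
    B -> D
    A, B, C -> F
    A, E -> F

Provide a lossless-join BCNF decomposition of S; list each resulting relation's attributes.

{A, C}; {A, E, F}; {B, D, G}; {D, E, F}

Candidate key of the original relation: {A, C}.
{A, B, C, D, E, F, G}: {E, F} determines {B, D, E, F, G} here but is not a superkey — split on E, F -> B, D, G, giving {B, D, E, F, G} and {A, C, E, F}.
{B, D, E, F, G}: {D} determines {B, D, G} here but is not a superkey — split on D -> B, G, giving {B, D, G} and {D, E, F}.
{B, D, G}: every determinant is a superkey — BCNF.
{D, E, F}: every determinant is a superkey — BCNF.
{A, C, E, F}: {A} determines {A, E, F} here but is not a superkey — split on A -> E, F, giving {A, E, F} and {A, C}.
{A, E, F}: every determinant is a superkey — BCNF.
{A, C}: every determinant is a superkey — BCNF.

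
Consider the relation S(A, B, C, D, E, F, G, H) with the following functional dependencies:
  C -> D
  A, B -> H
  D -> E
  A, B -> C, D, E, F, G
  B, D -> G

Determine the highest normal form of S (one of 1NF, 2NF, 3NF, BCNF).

2NF

Candidate key: {A, B}. Prime attributes: {A, B}.
For C -> D we have {C}⁺ = {C, D, E}; {C} is not a superkey, so BCNF fails.
Because {D} is non-prime and the left side of C -> D is not a superkey, the relation is not in 3NF.
No non-prime attribute depends on a proper subset of any candidate key, so 2NF holds.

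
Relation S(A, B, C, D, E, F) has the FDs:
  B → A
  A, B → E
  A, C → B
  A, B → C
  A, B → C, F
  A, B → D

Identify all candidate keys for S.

{B}⁺ = {A, B, C, D, E, F} — all of the relation — so {B} is a candidate key.
{A, C}⁺ = {A, B, C, D, E, F} — all of the relation — so {A, C} is a candidate key.
Any other superkey properly contains one of these, so there are no further candidate keys.

{A, C}, {B}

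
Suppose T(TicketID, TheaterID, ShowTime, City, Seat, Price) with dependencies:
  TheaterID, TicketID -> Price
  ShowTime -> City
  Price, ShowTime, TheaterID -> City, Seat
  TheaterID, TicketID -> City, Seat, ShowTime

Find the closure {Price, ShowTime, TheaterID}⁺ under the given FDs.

{City, Price, Seat, ShowTime, TheaterID}

Start with {Price, ShowTime, TheaterID}.
ShowTime -> City applies; add {City} → now {City, Price, ShowTime, TheaterID}.
Price, ShowTime, TheaterID -> City, Seat applies; add {Seat} → now {City, Price, Seat, ShowTime, TheaterID}.
No further FD applies.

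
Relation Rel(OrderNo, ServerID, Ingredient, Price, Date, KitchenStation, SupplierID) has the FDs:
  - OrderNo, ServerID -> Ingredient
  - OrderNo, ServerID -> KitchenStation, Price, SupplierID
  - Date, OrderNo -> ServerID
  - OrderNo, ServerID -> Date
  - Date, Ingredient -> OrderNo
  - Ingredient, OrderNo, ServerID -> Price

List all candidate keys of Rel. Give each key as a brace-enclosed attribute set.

{Date, Ingredient}, {Date, OrderNo}, {OrderNo, ServerID}

{Date, Ingredient}⁺ = {Date, Ingredient, KitchenStation, OrderNo, Price, ServerID, SupplierID}, which is every attribute, so {Date, Ingredient} is a candidate key.
{Date, OrderNo}⁺ = {Date, Ingredient, KitchenStation, OrderNo, Price, ServerID, SupplierID}, which is every attribute, so {Date, OrderNo} is a candidate key.
{OrderNo, ServerID}⁺ = {Date, Ingredient, KitchenStation, OrderNo, Price, ServerID, SupplierID}, which is every attribute, so {OrderNo, ServerID} is a candidate key.
No proper subset of any of these is a key, and no other minimal superkey exists.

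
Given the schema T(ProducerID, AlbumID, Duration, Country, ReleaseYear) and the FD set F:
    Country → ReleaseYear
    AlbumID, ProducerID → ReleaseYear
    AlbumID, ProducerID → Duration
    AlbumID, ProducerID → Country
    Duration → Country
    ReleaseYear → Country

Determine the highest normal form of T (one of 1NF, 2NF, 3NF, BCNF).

2NF

Candidate key: {AlbumID, ProducerID}. Prime attributes: {AlbumID, ProducerID}.
Country → ReleaseYear breaks BCNF: {Country}⁺ = {Country, ReleaseYear}, so {Country} is not a superkey.
Country → ReleaseYear has non-prime {ReleaseYear} on the right and a non-superkey on the left, so 3NF fails.
No proper subset of a key has a non-prime attribute in its closure, so there is no partial dependency; 2NF holds.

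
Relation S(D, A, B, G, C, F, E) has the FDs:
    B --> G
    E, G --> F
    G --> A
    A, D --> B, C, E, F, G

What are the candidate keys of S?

{D} never appears on the right of any FD, so every key must include it.
{A, D}⁺ = {A, B, C, D, E, F, G} — all of the relation — so {A, D} is a candidate key.
{B, D}⁺ = {A, B, C, D, E, F, G} — all of the relation — so {B, D} is a candidate key.
{D, G}⁺ = {A, B, C, D, E, F, G} — all of the relation — so {D, G} is a candidate key.
No proper subset of any of these is a key, and no other minimal superkey exists.

{A, D}, {B, D}, {D, G}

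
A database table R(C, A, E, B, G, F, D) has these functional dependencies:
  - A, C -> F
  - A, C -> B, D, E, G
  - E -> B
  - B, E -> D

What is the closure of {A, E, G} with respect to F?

Start with {A, E, G}.
E -> B applies; add {B} → now {A, B, E, G}.
B, E -> D applies; add {D} → now {A, B, D, E, G}.
No further FD applies.

{A, B, D, E, G}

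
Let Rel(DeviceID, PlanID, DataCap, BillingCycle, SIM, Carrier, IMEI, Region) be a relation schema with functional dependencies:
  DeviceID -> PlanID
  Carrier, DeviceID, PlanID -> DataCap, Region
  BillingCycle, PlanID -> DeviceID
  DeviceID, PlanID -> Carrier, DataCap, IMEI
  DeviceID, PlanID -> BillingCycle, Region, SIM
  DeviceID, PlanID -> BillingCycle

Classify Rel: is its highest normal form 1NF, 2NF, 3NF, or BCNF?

Candidate keys: {BillingCycle, PlanID}, {DeviceID}. Prime attributes: {BillingCycle, DeviceID, PlanID}.
The left-hand side of every FD is a superkey, so BCNF is satisfied.

BCNF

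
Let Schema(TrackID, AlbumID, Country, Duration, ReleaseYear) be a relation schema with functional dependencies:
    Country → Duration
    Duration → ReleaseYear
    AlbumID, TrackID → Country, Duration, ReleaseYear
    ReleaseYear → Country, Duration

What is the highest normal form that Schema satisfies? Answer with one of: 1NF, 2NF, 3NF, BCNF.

Candidate key: {AlbumID, TrackID}. Prime attributes: {AlbumID, TrackID}.
Country → Duration: {Country}⁺ = {Country, Duration, ReleaseYear}, which is not all of the attributes, so the left side is not a superkey — BCNF is violated.
Because {Duration} is non-prime and the left side of Country → Duration is not a superkey, the relation is not in 3NF.
No non-prime attribute depends on a proper subset of any candidate key, so 2NF holds.

2NF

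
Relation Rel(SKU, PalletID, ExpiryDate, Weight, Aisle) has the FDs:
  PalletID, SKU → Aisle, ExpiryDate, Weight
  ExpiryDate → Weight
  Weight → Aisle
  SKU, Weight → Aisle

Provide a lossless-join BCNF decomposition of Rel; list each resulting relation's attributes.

Candidate key of the original relation: {PalletID, SKU}.
Within {Aisle, ExpiryDate, PalletID, SKU, Weight}: {ExpiryDate}⁺ ∩ {Aisle, ExpiryDate, PalletID, SKU, Weight} = {Aisle, ExpiryDate, Weight}, not the whole set, so ExpiryDate → Aisle, Weight violates BCNF; decompose into {Aisle, ExpiryDate, Weight} and {ExpiryDate, PalletID, SKU}.
Within {Aisle, ExpiryDate, Weight}: {Weight}⁺ ∩ {Aisle, ExpiryDate, Weight} = {Aisle, Weight}, not the whole set, so Weight → Aisle violates BCNF; decompose into {Aisle, Weight} and {ExpiryDate, Weight}.
{Aisle, Weight}: every determinant is a superkey — BCNF.
{ExpiryDate, Weight}: every determinant is a superkey — BCNF.
{ExpiryDate, PalletID, SKU}: every determinant is a superkey — BCNF.

{Aisle, Weight}; {ExpiryDate, PalletID, SKU}; {ExpiryDate, Weight}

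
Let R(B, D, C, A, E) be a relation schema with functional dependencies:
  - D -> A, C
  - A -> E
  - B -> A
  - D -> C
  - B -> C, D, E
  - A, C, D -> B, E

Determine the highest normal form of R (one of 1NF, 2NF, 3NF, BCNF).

2NF

Candidate keys: {B}, {D}. Prime attributes: {B, D}.
A -> E: {A}⁺ = {A, E}, which is not all of the attributes, so the left side is not a superkey — BCNF is violated.
Because {E} is non-prime and the left side of A -> E is not a superkey, the relation is not in 3NF.
Every candidate key is a single attribute, so no partial dependency is possible; 2NF holds.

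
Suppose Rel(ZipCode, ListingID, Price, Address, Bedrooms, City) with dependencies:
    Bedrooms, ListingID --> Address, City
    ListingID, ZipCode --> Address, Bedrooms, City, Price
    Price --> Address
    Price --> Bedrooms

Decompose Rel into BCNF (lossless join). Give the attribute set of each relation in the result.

Candidate key of the original relation: {ListingID, ZipCode}.
In {Address, Bedrooms, City, ListingID, Price, ZipCode}, {Bedrooms, ListingID} is not a superkey ({Bedrooms, ListingID}⁺ restricted to this set is {Address, Bedrooms, City, ListingID}), so split on Bedrooms, ListingID --> Address, City into {Address, Bedrooms, City, ListingID} and {Bedrooms, ListingID, Price, ZipCode}.
{Address, Bedrooms, City, ListingID}: every determinant is a superkey — BCNF.
In {Bedrooms, ListingID, Price, ZipCode}, {Price} is not a superkey ({Price}⁺ restricted to this set is {Bedrooms, Price}), so split on Price --> Bedrooms into {Bedrooms, Price} and {ListingID, Price, ZipCode}.
{Bedrooms, Price}: every determinant is a superkey — BCNF.
{ListingID, Price, ZipCode}: every determinant is a superkey — BCNF.

{Address, Bedrooms, City, ListingID}; {Bedrooms, Price}; {ListingID, Price, ZipCode}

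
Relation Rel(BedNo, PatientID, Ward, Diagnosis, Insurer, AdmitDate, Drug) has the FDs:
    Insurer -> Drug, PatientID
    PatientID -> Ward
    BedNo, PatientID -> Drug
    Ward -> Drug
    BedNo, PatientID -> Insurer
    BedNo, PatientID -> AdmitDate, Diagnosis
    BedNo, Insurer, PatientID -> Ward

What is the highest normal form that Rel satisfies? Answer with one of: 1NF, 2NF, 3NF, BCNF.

Candidate keys: {BedNo, Insurer}, {BedNo, PatientID}. Prime attributes: {BedNo, Insurer, PatientID}.
Insurer -> Drug, PatientID: {Insurer}⁺ = {Drug, Insurer, PatientID, Ward}, which is not all of the attributes, so the left side is not a superkey — BCNF is violated.
Because {Drug} is non-prime and the left side of Insurer -> Drug, PatientID is not a superkey, the relation is not in 3NF.
Since {Insurer} ⊂ {BedNo, Insurer} and {Insurer}⁺ ⊇ {Drug, Ward} with {Drug, Ward} non-prime, there is a partial dependency; 2NF fails.

1NF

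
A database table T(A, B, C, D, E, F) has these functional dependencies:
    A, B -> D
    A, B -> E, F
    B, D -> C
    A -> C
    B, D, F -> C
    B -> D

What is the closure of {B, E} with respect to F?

{B, C, D, E}

Start with {B, E}.
B -> D applies; add {D} → now {B, D, E}.
B, D -> C applies; add {C} → now {B, C, D, E}.
No further FD applies.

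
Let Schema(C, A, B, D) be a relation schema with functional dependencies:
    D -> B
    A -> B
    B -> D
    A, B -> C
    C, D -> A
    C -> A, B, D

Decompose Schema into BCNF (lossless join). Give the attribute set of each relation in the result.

Candidate keys of the original relation: {A}, {C}.
{A, B, C, D}: {D} determines {B, D} here but is not a superkey — split on D -> B, giving {B, D} and {A, C, D}.
{B, D}: every determinant is a superkey — BCNF.
{A, C, D}: every determinant is a superkey — BCNF.

{A, C, D}; {B, D}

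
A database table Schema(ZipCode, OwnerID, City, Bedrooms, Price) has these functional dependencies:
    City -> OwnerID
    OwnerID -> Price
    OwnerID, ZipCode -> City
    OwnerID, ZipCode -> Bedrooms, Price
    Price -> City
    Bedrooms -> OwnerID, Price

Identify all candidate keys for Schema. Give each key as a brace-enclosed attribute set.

{Bedrooms, ZipCode}, {City, ZipCode}, {OwnerID, ZipCode}, {Price, ZipCode}

No FD produces {ZipCode}, so it must be in every candidate key.
Closure of {Bedrooms, ZipCode} is {Bedrooms, City, OwnerID, Price, ZipCode}, the whole schema; {Bedrooms, ZipCode} is a candidate key.
Closure of {City, ZipCode} is {Bedrooms, City, OwnerID, Price, ZipCode}, the whole schema; {City, ZipCode} is a candidate key.
Closure of {OwnerID, ZipCode} is {Bedrooms, City, OwnerID, Price, ZipCode}, the whole schema; {OwnerID, ZipCode} is a candidate key.
Closure of {Price, ZipCode} is {Bedrooms, City, OwnerID, Price, ZipCode}, the whole schema; {Price, ZipCode} is a candidate key.
Any other superkey properly contains one of these, so there are no further candidate keys.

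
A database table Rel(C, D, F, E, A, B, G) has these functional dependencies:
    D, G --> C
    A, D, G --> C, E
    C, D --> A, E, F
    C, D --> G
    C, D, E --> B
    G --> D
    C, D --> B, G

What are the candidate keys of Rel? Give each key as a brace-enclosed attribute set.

{C, D}, {G}

Closure of {G} is {A, B, C, D, E, F, G}, the whole schema; {G} is a candidate key.
Closure of {C, D} is {A, B, C, D, E, F, G}, the whole schema; {C, D} is a candidate key.
No proper subset of any of these is a key, and no other minimal superkey exists.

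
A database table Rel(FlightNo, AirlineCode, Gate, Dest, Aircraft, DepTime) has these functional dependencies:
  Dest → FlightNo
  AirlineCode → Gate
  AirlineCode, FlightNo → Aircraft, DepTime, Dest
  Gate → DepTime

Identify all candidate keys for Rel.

No FD produces {AirlineCode}, so it must be in every candidate key.
{AirlineCode, Dest} is a candidate key since {AirlineCode, Dest}⁺ = {Aircraft, AirlineCode, DepTime, Dest, FlightNo, Gate} covers every attribute.
{AirlineCode, FlightNo} is a candidate key since {AirlineCode, FlightNo}⁺ = {Aircraft, AirlineCode, DepTime, Dest, FlightNo, Gate} covers every attribute.
No proper subset of any of these is a key, and no other minimal superkey exists.

{AirlineCode, Dest}, {AirlineCode, FlightNo}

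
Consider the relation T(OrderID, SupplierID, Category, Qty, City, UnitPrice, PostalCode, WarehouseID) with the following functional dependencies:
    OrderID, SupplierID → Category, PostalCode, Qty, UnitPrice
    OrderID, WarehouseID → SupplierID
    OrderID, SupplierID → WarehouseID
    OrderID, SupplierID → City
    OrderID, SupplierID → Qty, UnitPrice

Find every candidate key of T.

Attributes never on any right-hand side: {OrderID} — every candidate key must contain it.
{OrderID, SupplierID} is a candidate key since {OrderID, SupplierID}⁺ = {Category, City, OrderID, PostalCode, Qty, SupplierID, UnitPrice, WarehouseID} covers every attribute.
{OrderID, WarehouseID} is a candidate key since {OrderID, WarehouseID}⁺ = {Category, City, OrderID, PostalCode, Qty, SupplierID, UnitPrice, WarehouseID} covers every attribute.
These are minimal and exhaustive — every other superkey contains one of them.

{OrderID, SupplierID}, {OrderID, WarehouseID}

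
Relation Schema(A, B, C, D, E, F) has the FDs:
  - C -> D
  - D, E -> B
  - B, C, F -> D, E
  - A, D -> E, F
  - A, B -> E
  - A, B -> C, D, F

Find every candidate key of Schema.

{A, B}, {A, C}, {A, D}

Attributes never on any right-hand side: {A} — every candidate key must contain it.
{A, B}⁺ = {A, B, C, D, E, F}, which is every attribute, so {A, B} is a candidate key.
{A, C}⁺ = {A, B, C, D, E, F}, which is every attribute, so {A, C} is a candidate key.
{A, D}⁺ = {A, B, C, D, E, F}, which is every attribute, so {A, D} is a candidate key.
Any other superkey properly contains one of these, so there are no further candidate keys.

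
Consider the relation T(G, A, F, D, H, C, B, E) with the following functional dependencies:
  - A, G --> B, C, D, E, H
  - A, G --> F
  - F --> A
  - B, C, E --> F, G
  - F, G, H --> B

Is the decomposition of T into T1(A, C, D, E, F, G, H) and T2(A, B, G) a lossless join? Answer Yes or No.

The shared attributes are {A, G} and {A, G}⁺ = {A, B, C, D, E, F, G, H}.
Since T1 ⊆ {A, B, C, D, E, F, G, H}, the intersection is a superkey of T1; the decomposition is lossless.

Yes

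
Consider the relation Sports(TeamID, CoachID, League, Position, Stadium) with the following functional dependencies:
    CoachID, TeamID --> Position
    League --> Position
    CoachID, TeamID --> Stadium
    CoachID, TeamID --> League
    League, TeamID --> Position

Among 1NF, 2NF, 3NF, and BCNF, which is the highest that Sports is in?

Candidate key: {CoachID, TeamID}. Prime attributes: {CoachID, TeamID}.
League --> Position breaks BCNF: {League}⁺ = {League, Position}, so {League} is not a superkey.
League --> Position has non-prime {Position} on the right and a non-superkey on the left, so 3NF fails.
Checking every proper subset of each key, none determines a non-prime attribute — 2NF is satisfied.

2NF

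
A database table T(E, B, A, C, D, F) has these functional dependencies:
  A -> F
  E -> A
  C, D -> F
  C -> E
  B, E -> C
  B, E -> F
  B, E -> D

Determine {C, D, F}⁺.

{A, C, D, E, F}

Start with {C, D, F}.
C -> E applies; add {E} → now {C, D, E, F}.
E -> A applies; add {A} → now {A, C, D, E, F}.
No further FD applies.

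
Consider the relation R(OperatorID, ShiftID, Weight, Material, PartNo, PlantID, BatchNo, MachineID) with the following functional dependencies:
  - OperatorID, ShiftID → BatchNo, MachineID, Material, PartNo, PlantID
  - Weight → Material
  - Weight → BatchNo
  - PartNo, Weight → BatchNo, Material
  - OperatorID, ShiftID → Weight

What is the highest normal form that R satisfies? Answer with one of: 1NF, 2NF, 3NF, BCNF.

Candidate key: {OperatorID, ShiftID}. Prime attributes: {OperatorID, ShiftID}.
Weight → Material breaks BCNF: {Weight}⁺ = {BatchNo, Material, Weight}, so {Weight} is not a superkey.
Weight → Material determines the non-prime attribute {Material} from a non-superkey — 3NF is violated.
No proper subset of a key has a non-prime attribute in its closure, so there is no partial dependency; 2NF holds.

2NF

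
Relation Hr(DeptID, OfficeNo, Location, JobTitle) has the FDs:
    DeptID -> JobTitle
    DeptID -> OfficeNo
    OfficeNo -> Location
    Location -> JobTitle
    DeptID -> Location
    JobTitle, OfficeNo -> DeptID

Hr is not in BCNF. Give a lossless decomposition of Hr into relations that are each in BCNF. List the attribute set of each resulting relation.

{DeptID, Location, OfficeNo}; {JobTitle, Location}

Candidate keys of the original relation: {DeptID}, {OfficeNo}.
Within {DeptID, JobTitle, Location, OfficeNo}: {Location}⁺ ∩ {DeptID, JobTitle, Location, OfficeNo} = {JobTitle, Location}, not the whole set, so Location -> JobTitle violates BCNF; decompose into {JobTitle, Location} and {DeptID, Location, OfficeNo}.
{JobTitle, Location} has no BCNF violation.
{DeptID, Location, OfficeNo} has no BCNF violation.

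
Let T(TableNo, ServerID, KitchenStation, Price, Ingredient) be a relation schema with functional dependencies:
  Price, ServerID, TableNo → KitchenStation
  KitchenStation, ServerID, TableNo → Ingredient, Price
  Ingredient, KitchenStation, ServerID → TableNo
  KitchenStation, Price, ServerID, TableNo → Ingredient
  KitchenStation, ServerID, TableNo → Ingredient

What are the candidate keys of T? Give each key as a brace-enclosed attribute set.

{Ingredient, KitchenStation, ServerID}, {KitchenStation, ServerID, TableNo}, {Price, ServerID, TableNo}

No FD produces {ServerID}, so it must be in every candidate key.
{Ingredient, KitchenStation, ServerID}⁺ = {Ingredient, KitchenStation, Price, ServerID, TableNo} — all of the relation — so {Ingredient, KitchenStation, ServerID} is a candidate key.
{KitchenStation, ServerID, TableNo}⁺ = {Ingredient, KitchenStation, Price, ServerID, TableNo} — all of the relation — so {KitchenStation, ServerID, TableNo} is a candidate key.
{Price, ServerID, TableNo}⁺ = {Ingredient, KitchenStation, Price, ServerID, TableNo} — all of the relation — so {Price, ServerID, TableNo} is a candidate key.
No proper subset of any of these is a key, and no other minimal superkey exists.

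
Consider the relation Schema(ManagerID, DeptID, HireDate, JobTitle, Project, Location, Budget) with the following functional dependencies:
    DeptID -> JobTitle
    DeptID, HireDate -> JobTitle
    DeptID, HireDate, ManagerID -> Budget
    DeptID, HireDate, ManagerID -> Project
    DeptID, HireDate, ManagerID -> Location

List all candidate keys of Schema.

{DeptID, HireDate, ManagerID} never appear on the right of any FD, so every key must include all of them.
{DeptID, HireDate, ManagerID}⁺ = {Budget, DeptID, HireDate, JobTitle, Location, ManagerID, Project}, which is every attribute, so {DeptID, HireDate, ManagerID} is a candidate key.
No smaller or unrelated set reaches every attribute, so there are no other keys.

{DeptID, HireDate, ManagerID}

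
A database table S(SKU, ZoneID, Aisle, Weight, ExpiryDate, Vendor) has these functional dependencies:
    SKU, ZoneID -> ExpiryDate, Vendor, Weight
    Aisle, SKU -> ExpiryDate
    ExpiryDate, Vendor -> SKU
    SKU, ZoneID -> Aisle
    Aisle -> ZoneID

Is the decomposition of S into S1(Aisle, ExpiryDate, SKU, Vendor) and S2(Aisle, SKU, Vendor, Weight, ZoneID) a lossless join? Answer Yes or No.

Common attributes: {Aisle, SKU, Vendor}; their closure is {Aisle, ExpiryDate, SKU, Vendor, Weight, ZoneID}.
S1 is contained in that closure, so S1 ∩ S2 -> S1 holds and the join is lossless.

Yes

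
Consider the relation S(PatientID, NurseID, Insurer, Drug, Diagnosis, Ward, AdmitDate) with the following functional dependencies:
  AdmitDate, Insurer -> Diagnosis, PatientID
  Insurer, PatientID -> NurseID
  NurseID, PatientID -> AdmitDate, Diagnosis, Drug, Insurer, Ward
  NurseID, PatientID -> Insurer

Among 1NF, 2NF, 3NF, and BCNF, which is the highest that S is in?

Candidate keys: {AdmitDate, Insurer}, {Insurer, PatientID}, {NurseID, PatientID}. Prime attributes: {AdmitDate, Insurer, NurseID, PatientID}.
The left-hand side of every FD is a superkey, so BCNF is satisfied.

BCNF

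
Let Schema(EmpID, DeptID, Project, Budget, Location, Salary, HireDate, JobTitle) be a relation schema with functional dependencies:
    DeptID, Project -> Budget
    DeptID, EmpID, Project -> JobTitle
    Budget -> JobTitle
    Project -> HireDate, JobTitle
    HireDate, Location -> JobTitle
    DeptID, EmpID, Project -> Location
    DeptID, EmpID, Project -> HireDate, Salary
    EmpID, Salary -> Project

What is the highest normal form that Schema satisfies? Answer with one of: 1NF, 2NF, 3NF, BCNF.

Candidate keys: {DeptID, EmpID, Project}, {DeptID, EmpID, Salary}. Prime attributes: {DeptID, EmpID, Project, Salary}.
DeptID, Project -> Budget breaks BCNF: {DeptID, Project}⁺ = {Budget, DeptID, HireDate, JobTitle, Project}, so {DeptID, Project} is not a superkey.
DeptID, Project -> Budget determines the non-prime attribute {Budget} from a non-superkey — 3NF is violated.
The proper key subset {Project} of {DeptID, EmpID, Project} determines non-prime {HireDate, JobTitle}, so the relation is not even in 2NF.

1NF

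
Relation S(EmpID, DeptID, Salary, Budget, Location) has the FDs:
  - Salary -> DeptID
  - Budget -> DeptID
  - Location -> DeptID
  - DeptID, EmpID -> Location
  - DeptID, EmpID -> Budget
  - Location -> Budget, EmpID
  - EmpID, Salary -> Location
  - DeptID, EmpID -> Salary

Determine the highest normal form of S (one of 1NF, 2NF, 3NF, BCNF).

3NF

Candidate keys: {Budget, EmpID}, {DeptID, EmpID}, {EmpID, Salary}, {Location}. Prime attributes: {Budget, DeptID, EmpID, Location, Salary}.
Salary -> DeptID breaks BCNF: {Salary}⁺ = {DeptID, Salary}, so {Salary} is not a superkey.
But every attribute on its right side ({DeptID}) is prime, and the same holds for every other non-superkey FD, so 3NF still holds.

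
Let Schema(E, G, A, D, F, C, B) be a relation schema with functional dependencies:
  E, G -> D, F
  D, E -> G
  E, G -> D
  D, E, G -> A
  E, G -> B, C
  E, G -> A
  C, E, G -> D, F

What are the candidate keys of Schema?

{D, E}, {E, G}

Attributes never on any right-hand side: {E} — every candidate key must contain it.
{D, E}⁺ = {A, B, C, D, E, F, G}, which is every attribute, so {D, E} is a candidate key.
{E, G}⁺ = {A, B, C, D, E, F, G}, which is every attribute, so {E, G} is a candidate key.
These are minimal and exhaustive — every other superkey contains one of them.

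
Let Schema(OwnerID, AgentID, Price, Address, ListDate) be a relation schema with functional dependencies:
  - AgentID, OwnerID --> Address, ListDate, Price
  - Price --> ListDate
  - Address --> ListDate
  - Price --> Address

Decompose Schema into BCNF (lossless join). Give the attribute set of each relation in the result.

{Address, ListDate}; {Address, Price}; {AgentID, OwnerID, Price}

Candidate key of the original relation: {AgentID, OwnerID}.
In {Address, AgentID, ListDate, OwnerID, Price}, {Price} is not a superkey ({Price}⁺ restricted to this set is {Address, ListDate, Price}), so split on Price --> Address, ListDate into {Address, ListDate, Price} and {AgentID, OwnerID, Price}.
In {Address, ListDate, Price}, {Address} is not a superkey ({Address}⁺ restricted to this set is {Address, ListDate}), so split on Address --> ListDate into {Address, ListDate} and {Address, Price}.
{Address, ListDate} is in BCNF.
{Address, Price} is in BCNF.
{AgentID, OwnerID, Price} is in BCNF.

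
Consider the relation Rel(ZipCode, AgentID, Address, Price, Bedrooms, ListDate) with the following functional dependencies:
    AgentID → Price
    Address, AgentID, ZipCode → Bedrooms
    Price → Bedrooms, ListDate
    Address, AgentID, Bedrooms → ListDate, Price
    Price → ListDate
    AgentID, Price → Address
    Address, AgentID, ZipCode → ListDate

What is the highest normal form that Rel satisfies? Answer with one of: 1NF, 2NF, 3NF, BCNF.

Candidate key: {AgentID, ZipCode}. Prime attributes: {AgentID, ZipCode}.
For AgentID → Price we have {AgentID}⁺ = {Address, AgentID, Bedrooms, ListDate, Price}; {AgentID} is not a superkey, so BCNF fails.
Because {Price} is non-prime and the left side of AgentID → Price is not a superkey, the relation is not in 3NF.
Since {AgentID} ⊂ {AgentID, ZipCode} and {AgentID}⁺ ⊇ {Address, Bedrooms, ListDate, Price} with {Address, Bedrooms, ListDate, Price} non-prime, there is a partial dependency; 2NF fails.

1NF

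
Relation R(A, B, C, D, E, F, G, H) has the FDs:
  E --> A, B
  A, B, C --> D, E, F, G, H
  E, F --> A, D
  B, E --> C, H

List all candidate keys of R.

{E} is a candidate key since {E}⁺ = {A, B, C, D, E, F, G, H} covers every attribute.
{A, B, C} is a candidate key since {A, B, C}⁺ = {A, B, C, D, E, F, G, H} covers every attribute.
These are minimal and exhaustive — every other superkey contains one of them.

{A, B, C}, {E}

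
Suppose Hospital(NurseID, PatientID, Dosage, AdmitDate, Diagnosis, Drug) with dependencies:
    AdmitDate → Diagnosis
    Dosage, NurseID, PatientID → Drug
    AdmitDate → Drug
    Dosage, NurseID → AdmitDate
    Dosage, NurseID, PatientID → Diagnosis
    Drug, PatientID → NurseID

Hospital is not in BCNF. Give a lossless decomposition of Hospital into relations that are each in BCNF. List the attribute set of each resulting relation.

{AdmitDate, Diagnosis, Drug}; {AdmitDate, Dosage, NurseID}; {Dosage, NurseID, PatientID}

Candidate keys of the original relation: {AdmitDate, Dosage, PatientID}, {Dosage, Drug, PatientID}, {Dosage, NurseID, PatientID}.
In {AdmitDate, Diagnosis, Dosage, Drug, NurseID, PatientID}, {AdmitDate} is not a superkey ({AdmitDate}⁺ restricted to this set is {AdmitDate, Diagnosis, Drug}), so split on AdmitDate → Diagnosis, Drug into {AdmitDate, Diagnosis, Drug} and {AdmitDate, Dosage, NurseID, PatientID}.
{AdmitDate, Diagnosis, Drug} has no BCNF violation.
In {AdmitDate, Dosage, NurseID, PatientID}, {Dosage, NurseID} is not a superkey ({Dosage, NurseID}⁺ restricted to this set is {AdmitDate, Dosage, NurseID}), so split on Dosage, NurseID → AdmitDate into {AdmitDate, Dosage, NurseID} and {Dosage, NurseID, PatientID}.
{AdmitDate, Dosage, NurseID} has no BCNF violation.
{Dosage, NurseID, PatientID} has no BCNF violation.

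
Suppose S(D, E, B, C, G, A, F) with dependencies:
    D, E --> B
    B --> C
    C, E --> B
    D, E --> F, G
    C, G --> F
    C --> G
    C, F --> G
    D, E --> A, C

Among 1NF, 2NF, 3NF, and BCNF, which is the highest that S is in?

Candidate key: {D, E}. Prime attributes: {D, E}.
B --> C: {B}⁺ = {B, C, F, G}, which is not all of the attributes, so the left side is not a superkey — BCNF is violated.
Because {C} is non-prime and the left side of B --> C is not a superkey, the relation is not in 3NF.
Checking every proper subset of each key, none determines a non-prime attribute — 2NF is satisfied.

2NF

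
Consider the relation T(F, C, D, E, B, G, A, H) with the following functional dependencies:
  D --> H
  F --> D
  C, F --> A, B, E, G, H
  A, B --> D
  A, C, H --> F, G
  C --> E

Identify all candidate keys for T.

Attributes never on any right-hand side: {C} — every candidate key must contain it.
Closure of {C, F} is {A, B, C, D, E, F, G, H}, the whole schema; {C, F} is a candidate key.
Closure of {A, B, C} is {A, B, C, D, E, F, G, H}, the whole schema; {A, B, C} is a candidate key.
Closure of {A, C, D} is {A, B, C, D, E, F, G, H}, the whole schema; {A, C, D} is a candidate key.
Closure of {A, C, H} is {A, B, C, D, E, F, G, H}, the whole schema; {A, C, H} is a candidate key.
These are minimal and exhaustive — every other superkey contains one of them.

{A, B, C}, {A, C, D}, {A, C, H}, {C, F}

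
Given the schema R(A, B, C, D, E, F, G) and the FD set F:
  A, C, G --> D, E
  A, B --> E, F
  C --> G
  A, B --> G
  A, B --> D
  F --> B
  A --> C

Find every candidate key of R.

{A} never appears on the right of any FD, so every key must include it.
{A, B} is a candidate key since {A, B}⁺ = {A, B, C, D, E, F, G} covers every attribute.
{A, F} is a candidate key since {A, F}⁺ = {A, B, C, D, E, F, G} covers every attribute.
No proper subset of any of these is a key, and no other minimal superkey exists.

{A, B}, {A, F}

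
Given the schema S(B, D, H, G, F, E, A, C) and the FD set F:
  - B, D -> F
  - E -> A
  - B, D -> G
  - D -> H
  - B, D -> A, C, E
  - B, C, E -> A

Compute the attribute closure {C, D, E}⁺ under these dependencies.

Start with {C, D, E}.
E -> A applies; add {A} → now {A, C, D, E}.
D -> H applies; add {H} → now {A, C, D, E, H}.
No further FD applies.

{A, C, D, E, H}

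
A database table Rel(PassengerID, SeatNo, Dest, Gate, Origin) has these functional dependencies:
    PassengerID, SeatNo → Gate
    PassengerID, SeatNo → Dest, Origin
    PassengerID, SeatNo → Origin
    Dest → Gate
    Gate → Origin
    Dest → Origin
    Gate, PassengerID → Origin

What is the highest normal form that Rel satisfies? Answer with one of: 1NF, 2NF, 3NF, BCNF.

Candidate key: {PassengerID, SeatNo}. Prime attributes: {PassengerID, SeatNo}.
Dest → Gate breaks BCNF: {Dest}⁺ = {Dest, Gate, Origin}, so {Dest} is not a superkey.
Dest → Gate determines the non-prime attribute {Gate} from a non-superkey — 3NF is violated.
No non-prime attribute depends on a proper subset of any candidate key, so 2NF holds.

2NF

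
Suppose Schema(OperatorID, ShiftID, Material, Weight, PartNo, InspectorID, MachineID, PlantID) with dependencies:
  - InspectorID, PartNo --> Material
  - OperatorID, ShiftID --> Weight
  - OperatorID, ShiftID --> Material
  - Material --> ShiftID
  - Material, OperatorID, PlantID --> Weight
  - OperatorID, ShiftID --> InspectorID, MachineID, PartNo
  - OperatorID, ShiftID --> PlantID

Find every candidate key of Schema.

{InspectorID, OperatorID, PartNo}, {Material, OperatorID}, {OperatorID, ShiftID}

Attributes never on any right-hand side: {OperatorID} — every candidate key must contain it.
{Material, OperatorID}⁺ = {InspectorID, MachineID, Material, OperatorID, PartNo, PlantID, ShiftID, Weight} — all of the relation — so {Material, OperatorID} is a candidate key.
{OperatorID, ShiftID}⁺ = {InspectorID, MachineID, Material, OperatorID, PartNo, PlantID, ShiftID, Weight} — all of the relation — so {OperatorID, ShiftID} is a candidate key.
{InspectorID, OperatorID, PartNo}⁺ = {InspectorID, MachineID, Material, OperatorID, PartNo, PlantID, ShiftID, Weight} — all of the relation — so {InspectorID, OperatorID, PartNo} is a candidate key.
Any other superkey properly contains one of these, so there are no further candidate keys.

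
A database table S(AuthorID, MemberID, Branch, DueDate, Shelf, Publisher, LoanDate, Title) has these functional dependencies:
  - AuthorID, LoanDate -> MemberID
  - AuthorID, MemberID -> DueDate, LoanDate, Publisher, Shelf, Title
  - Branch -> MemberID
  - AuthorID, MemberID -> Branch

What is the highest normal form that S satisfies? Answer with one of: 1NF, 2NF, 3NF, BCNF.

Candidate keys: {AuthorID, Branch}, {AuthorID, LoanDate}, {AuthorID, MemberID}. Prime attributes: {AuthorID, Branch, LoanDate, MemberID}.
Branch -> MemberID breaks BCNF: {Branch}⁺ = {Branch, MemberID}, so {Branch} is not a superkey.
Since {MemberID} ⊆ prime attributes and every other non-superkey FD also has a prime right side, the schema is in 3NF.

3NF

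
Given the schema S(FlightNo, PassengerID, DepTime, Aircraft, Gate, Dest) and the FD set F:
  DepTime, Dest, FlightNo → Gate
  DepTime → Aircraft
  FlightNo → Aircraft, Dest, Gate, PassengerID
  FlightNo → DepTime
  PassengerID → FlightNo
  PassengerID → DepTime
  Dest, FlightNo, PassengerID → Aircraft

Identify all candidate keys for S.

{FlightNo} is a candidate key since {FlightNo}⁺ = {Aircraft, DepTime, Dest, FlightNo, Gate, PassengerID} covers every attribute.
{PassengerID} is a candidate key since {PassengerID}⁺ = {Aircraft, DepTime, Dest, FlightNo, Gate, PassengerID} covers every attribute.
Any other superkey properly contains one of these, so there are no further candidate keys.

{FlightNo}, {PassengerID}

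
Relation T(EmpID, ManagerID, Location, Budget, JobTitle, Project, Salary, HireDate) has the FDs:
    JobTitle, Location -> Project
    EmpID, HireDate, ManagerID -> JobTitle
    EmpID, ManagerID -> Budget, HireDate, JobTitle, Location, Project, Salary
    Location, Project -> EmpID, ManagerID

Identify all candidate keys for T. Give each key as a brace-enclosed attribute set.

{EmpID, ManagerID}, {JobTitle, Location}, {Location, Project}

Closure of {EmpID, ManagerID} is {Budget, EmpID, HireDate, JobTitle, Location, ManagerID, Project, Salary}, the whole schema; {EmpID, ManagerID} is a candidate key.
Closure of {JobTitle, Location} is {Budget, EmpID, HireDate, JobTitle, Location, ManagerID, Project, Salary}, the whole schema; {JobTitle, Location} is a candidate key.
Closure of {Location, Project} is {Budget, EmpID, HireDate, JobTitle, Location, ManagerID, Project, Salary}, the whole schema; {Location, Project} is a candidate key.
No proper subset of any of these is a key, and no other minimal superkey exists.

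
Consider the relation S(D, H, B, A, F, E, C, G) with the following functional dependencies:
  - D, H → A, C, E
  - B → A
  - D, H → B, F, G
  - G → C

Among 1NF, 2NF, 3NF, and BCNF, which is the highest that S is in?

2NF

Candidate key: {D, H}. Prime attributes: {D, H}.
B → A breaks BCNF: {B}⁺ = {A, B}, so {B} is not a superkey.
B → A determines the non-prime attribute {A} from a non-superkey — 3NF is violated.
No proper subset of a key has a non-prime attribute in its closure, so there is no partial dependency; 2NF holds.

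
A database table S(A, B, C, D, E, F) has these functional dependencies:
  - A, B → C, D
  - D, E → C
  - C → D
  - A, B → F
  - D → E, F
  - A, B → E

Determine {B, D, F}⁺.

{B, C, D, E, F}

Start with {B, D, F}.
D → E, F applies; add {E} → now {B, D, E, F}.
D, E → C applies; add {C} → now {B, C, D, E, F}.
No further FD applies.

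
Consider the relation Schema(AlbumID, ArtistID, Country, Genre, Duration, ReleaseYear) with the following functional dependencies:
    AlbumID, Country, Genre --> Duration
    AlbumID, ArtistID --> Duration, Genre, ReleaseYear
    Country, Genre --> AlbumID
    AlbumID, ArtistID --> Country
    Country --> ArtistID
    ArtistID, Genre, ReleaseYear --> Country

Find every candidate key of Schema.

{AlbumID, ArtistID}, {AlbumID, Country}, {ArtistID, Genre, ReleaseYear}, {Country, Genre}

{AlbumID, ArtistID}⁺ = {AlbumID, ArtistID, Country, Duration, Genre, ReleaseYear}, which is every attribute, so {AlbumID, ArtistID} is a candidate key.
{AlbumID, Country}⁺ = {AlbumID, ArtistID, Country, Duration, Genre, ReleaseYear}, which is every attribute, so {AlbumID, Country} is a candidate key.
{Country, Genre}⁺ = {AlbumID, ArtistID, Country, Duration, Genre, ReleaseYear}, which is every attribute, so {Country, Genre} is a candidate key.
{ArtistID, Genre, ReleaseYear}⁺ = {AlbumID, ArtistID, Country, Duration, Genre, ReleaseYear}, which is every attribute, so {ArtistID, Genre, ReleaseYear} is a candidate key.
Any other superkey properly contains one of these, so there are no further candidate keys.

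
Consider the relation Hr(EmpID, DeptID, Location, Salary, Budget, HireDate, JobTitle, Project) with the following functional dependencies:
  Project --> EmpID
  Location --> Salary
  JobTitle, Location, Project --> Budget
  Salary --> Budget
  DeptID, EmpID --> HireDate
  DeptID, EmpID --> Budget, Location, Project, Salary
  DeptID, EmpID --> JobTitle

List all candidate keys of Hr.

{DeptID, EmpID}, {DeptID, Project}

{DeptID} never appears on the right of any FD, so every key must include it.
{DeptID, EmpID}⁺ = {Budget, DeptID, EmpID, HireDate, JobTitle, Location, Project, Salary}, which is every attribute, so {DeptID, EmpID} is a candidate key.
{DeptID, Project}⁺ = {Budget, DeptID, EmpID, HireDate, JobTitle, Location, Project, Salary}, which is every attribute, so {DeptID, Project} is a candidate key.
These are minimal and exhaustive — every other superkey contains one of them.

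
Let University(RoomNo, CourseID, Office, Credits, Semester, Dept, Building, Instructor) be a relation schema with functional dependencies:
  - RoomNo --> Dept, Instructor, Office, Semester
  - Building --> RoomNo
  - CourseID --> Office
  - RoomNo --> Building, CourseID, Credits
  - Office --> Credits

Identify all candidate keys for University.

Closure of {Building} is {Building, CourseID, Credits, Dept, Instructor, Office, RoomNo, Semester}, the whole schema; {Building} is a candidate key.
Closure of {RoomNo} is {Building, CourseID, Credits, Dept, Instructor, Office, RoomNo, Semester}, the whole schema; {RoomNo} is a candidate key.
Any other superkey properly contains one of these, so there are no further candidate keys.

{Building}, {RoomNo}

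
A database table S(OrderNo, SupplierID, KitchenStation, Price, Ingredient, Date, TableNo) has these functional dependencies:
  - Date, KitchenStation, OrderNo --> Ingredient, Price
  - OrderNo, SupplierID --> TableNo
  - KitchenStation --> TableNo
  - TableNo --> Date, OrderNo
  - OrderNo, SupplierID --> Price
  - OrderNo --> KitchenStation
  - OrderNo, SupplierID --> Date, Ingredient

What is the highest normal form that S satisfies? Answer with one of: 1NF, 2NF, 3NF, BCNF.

1NF

Candidate keys: {KitchenStation, SupplierID}, {OrderNo, SupplierID}, {SupplierID, TableNo}. Prime attributes: {KitchenStation, OrderNo, SupplierID, TableNo}.
Date, KitchenStation, OrderNo --> Ingredient, Price breaks BCNF: {Date, KitchenStation, OrderNo}⁺ = {Date, Ingredient, KitchenStation, OrderNo, Price, TableNo}, so {Date, KitchenStation, OrderNo} is not a superkey.
Date, KitchenStation, OrderNo --> Ingredient, Price has non-prime {Ingredient, Price} on the right and a non-superkey on the left, so 3NF fails.
{KitchenStation} is a proper subset of the key {KitchenStation, SupplierID}, and {KitchenStation}⁺ contains the non-prime attributes {Date, Ingredient, Price} — a partial dependency, so 2NF is violated.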